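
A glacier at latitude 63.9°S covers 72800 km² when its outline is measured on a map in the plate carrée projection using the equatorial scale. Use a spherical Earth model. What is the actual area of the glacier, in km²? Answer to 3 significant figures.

In the plate carrée (x = Rλ, y = Rφ), meridians are true-scale (h = 1) and parallels are stretched by k = sec φ.
Areal scale = h·k = 1 × sec φ; at 63.9°, h = 1.000, k = 2.273, so h·k = 2.273.
True area = apparent / (areal scale) = 72800 / 2.273 ≈ 32000 km².

32000 km²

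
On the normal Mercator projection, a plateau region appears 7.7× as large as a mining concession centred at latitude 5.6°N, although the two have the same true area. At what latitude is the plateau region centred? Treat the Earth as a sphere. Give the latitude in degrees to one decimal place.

69.0°

For equal true areas on Mercator, apparent areas scale as sec²φ, so the ratio is cos²φ₂ / cos²φ₁.
cos²φ₂ / cos²φ₁ = 7.7  ⇒  cos φ₁ = cos 5.6° / √7.7 = 0.9952/2.775 = 0.3587.
φ₁ = arccos(0.3587) ≈ 69.0°.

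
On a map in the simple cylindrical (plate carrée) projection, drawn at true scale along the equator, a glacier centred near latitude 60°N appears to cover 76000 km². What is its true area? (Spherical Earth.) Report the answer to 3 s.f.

38000 km²

For the equirectangular projection with φ₀ = 0 (plate carrée), h = 1 along meridians and k = sec φ along parallels.
Areal scale = h·k = 1 × sec φ; at 60°, h = 1.000, k = 2.000, so h·k = 2.000.
True area = apparent / (areal scale) = 76000 / 2.000 ≈ 38000 km².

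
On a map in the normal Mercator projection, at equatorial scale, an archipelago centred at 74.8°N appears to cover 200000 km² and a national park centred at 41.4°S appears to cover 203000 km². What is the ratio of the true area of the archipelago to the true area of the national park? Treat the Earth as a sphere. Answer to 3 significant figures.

0.120

Mercator's areal exaggeration is sec²φ; hence true area = (apparent area) · cos²φ.
True area of archipelago: 200000 × cos²(74.8°) = 200000 × 0.06874 = 13750 km².
True area of national park: 203000 × cos²(41.4°) = 203000 × 0.5627 = 114200 km².
Ratio = 13750 / 114200 ≈ 0.120.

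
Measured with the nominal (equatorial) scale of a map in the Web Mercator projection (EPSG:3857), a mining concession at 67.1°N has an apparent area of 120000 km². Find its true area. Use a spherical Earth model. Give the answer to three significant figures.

18200 km²

Mercator is conformal, so the point scale is isotropic: h = k = sec φ = 1/cos φ.
Areal scale = k² = sec²φ = 1/cos²(67.1°) = 1/0.3891² = 6.604.
True area = apparent / (areal scale) = 120000 / 6.604 ≈ 18200 km².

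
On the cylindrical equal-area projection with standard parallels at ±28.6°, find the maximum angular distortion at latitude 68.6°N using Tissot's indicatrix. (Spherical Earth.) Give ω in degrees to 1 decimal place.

For cylindrical equal-area with standard parallel φ₀, h = cos φ / cos φ₀ and k = cos φ₀ / cos φ, so h·k = 1.
At 68.6°: h = 0.4156, k = 2.406; principal scales a = 2.406, b = 0.4156.
sin(ω/2) = (a − b)/(a + b) = 1.991/2.822 = 0.7054, so ω = 2 arcsin(0.7054) ≈ 89.7°.

89.7°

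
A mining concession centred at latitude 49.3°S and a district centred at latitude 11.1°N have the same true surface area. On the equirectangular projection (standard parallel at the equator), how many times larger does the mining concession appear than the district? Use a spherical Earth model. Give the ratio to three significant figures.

1.50

In the plate carrée (x = Rλ, y = Rφ), meridians are true-scale (h = 1) and parallels are stretched by k = sec φ.
Areal scale at 49.3°: h·k = 1.000 × 1.534 = 1.534.
Areal scale at 11.1°: h·k = 1.000 × 1.019 = 1.019.
Ratio = 1.534/1.019 ≈ 1.50.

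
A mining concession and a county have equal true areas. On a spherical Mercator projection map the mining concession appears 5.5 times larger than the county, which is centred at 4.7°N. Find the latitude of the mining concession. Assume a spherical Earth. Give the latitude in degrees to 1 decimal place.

64.9°

On Mercator, (apparent₁)/(apparent₂) = sec²φ₁ / sec²φ₂ when true areas are equal.
cos²φ₂ / cos²φ₁ = 5.5  ⇒  cos φ₁ = cos 4.7° / √5.5 = 0.9966/2.345 = 0.4250.
φ₁ = arccos(0.4250) ≈ 64.9°.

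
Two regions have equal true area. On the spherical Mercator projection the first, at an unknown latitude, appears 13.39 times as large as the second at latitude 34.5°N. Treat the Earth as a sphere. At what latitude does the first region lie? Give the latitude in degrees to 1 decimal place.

77.0°

For equal true areas on Mercator, apparent areas scale as sec²φ, so the ratio is cos²φ₂ / cos²φ₁.
cos²φ₂ / cos²φ₁ = 13.39  ⇒  cos φ₁ = cos 34.5° / √13.39 = 0.8241/3.659 = 0.2252.
φ₁ = arccos(0.2252) ≈ 77.0°.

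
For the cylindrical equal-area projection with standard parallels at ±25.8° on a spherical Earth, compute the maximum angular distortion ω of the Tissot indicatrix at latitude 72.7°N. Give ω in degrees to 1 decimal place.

A cylindrical equal-area projection with standard parallel φ₀ has meridian scale h = cos φ / cos φ₀ and parallel scale k = cos φ₀ / cos φ (so areas are preserved, h·k = 1).
At 72.7°: h = 0.3303, k = 3.028; principal scales a = 3.028, b = 0.3303.
sin(ω/2) = (a − b)/(a + b) = 2.697/3.358 = 0.8033, so ω = 2 arcsin(0.8033) ≈ 106.9°.

106.9°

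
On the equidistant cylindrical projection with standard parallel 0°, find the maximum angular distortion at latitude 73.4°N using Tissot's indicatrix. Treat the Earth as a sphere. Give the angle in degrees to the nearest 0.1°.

In the plate carrée (x = Rλ, y = Rφ), meridians are true-scale (h = 1) and parallels are stretched by k = sec φ.
At 73.4°: h = 1.000, k = 3.500; principal scales a = 3.500, b = 1.000.
sin(ω/2) = (a − b)/(a + b) = 2.500/4.500 = 0.5556, so ω = 2 arcsin(0.5556) ≈ 67.5°.

67.5°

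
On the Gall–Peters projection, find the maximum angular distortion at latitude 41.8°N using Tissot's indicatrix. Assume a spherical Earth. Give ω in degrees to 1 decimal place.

6.1°

Gall–Peters is a cylindrical equal-area projection with standard parallels at ±45°. A cylindrical equal-area projection with standard parallel φ₀ has meridian scale h = cos φ / cos φ₀ and parallel scale k = cos φ₀ / cos φ (so areas are preserved, h·k = 1).
At 41.8°: h = 1.054, k = 0.9485; principal scales a = 1.054, b = 0.9485.
sin(ω/2) = (a − b)/(a + b) = 0.1057/2.003 = 0.05279, so ω = 2 arcsin(0.05279) ≈ 6.1°.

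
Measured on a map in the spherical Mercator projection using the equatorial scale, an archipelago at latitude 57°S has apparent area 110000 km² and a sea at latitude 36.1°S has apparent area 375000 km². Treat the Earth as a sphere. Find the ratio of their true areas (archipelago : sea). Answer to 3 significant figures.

Mercator's areal exaggeration is sec²φ; hence true area = (apparent area) · cos²φ.
True area of archipelago: 110000 × cos²(57°) = 110000 × 0.2966 = 32630 km².
True area of sea: 375000 × cos²(36.1°) = 375000 × 0.6528 = 244800 km².
Ratio = 32630 / 244800 ≈ 0.133.

0.133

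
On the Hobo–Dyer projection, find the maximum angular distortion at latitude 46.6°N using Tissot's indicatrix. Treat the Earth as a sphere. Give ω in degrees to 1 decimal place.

The Hobo–Dyer projection is cylindrical equal-area with φ₀ = 37.5°. Cylindrical equal-area (φ₀ = 37.5°): h = cos φ / cos 37.5° along meridians, k = cos 37.5° / cos φ along parallels; h·k = 1.
At 46.6°: h = 0.8661, k = 1.155; principal scales a = 1.155, b = 0.8661.
sin(ω/2) = (a − b)/(a + b) = 0.2886/2.021 = 0.1428, so ω = 2 arcsin(0.1428) ≈ 16.4°.

16.4°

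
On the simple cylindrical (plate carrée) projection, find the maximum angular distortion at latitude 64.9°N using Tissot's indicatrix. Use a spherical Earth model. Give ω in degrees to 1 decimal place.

47.7°

In the plate carrée (x = Rλ, y = Rφ), meridians are true-scale (h = 1) and parallels are stretched by k = sec φ.
At 64.9°: h = 1.000, k = 2.357; principal scales a = 2.357, b = 1.000.
sin(ω/2) = (a − b)/(a + b) = 1.357/3.357 = 0.4043, so ω = 2 arcsin(0.4043) ≈ 47.7°.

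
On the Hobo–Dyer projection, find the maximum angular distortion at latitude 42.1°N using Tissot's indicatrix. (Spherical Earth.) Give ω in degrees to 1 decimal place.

7.7°

The Hobo–Dyer projection is cylindrical equal-area with φ₀ = 37.5°. A cylindrical equal-area projection with standard parallel φ₀ has meridian scale h = cos φ / cos φ₀ and parallel scale k = cos φ₀ / cos φ (so areas are preserved, h·k = 1).
At 42.1°: h = 0.9352, k = 1.069; principal scales a = 1.069, b = 0.9352.
sin(ω/2) = (a − b)/(a + b) = 0.1340/2.004 = 0.06685, so ω = 2 arcsin(0.06685) ≈ 7.7°.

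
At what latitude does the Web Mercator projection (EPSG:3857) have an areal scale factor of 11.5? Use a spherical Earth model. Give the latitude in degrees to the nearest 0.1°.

Mercator areal scale is sec²φ.
sec²φ = 11.5  ⇒  cos²φ = 0.08696  ⇒  cos φ = 0.2949.
φ = arccos(0.2949) ≈ 72.8°.

72.8°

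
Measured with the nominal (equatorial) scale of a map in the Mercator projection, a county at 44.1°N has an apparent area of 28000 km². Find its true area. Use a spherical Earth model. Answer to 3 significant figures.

14400 km²

Mercator is conformal, so the point scale is isotropic: h = k = sec φ = 1/cos φ.
Areal scale = k² = sec²φ = 1/cos²(44.1°) = 1/0.7181² = 1.939.
True area = apparent / (areal scale) = 28000 / 1.939 ≈ 14400 km².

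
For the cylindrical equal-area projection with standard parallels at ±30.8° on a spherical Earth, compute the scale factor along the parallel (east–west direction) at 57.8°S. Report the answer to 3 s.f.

A cylindrical equal-area projection with standard parallel φ₀ has meridian scale h = cos φ / cos φ₀ and parallel scale k = cos φ₀ / cos φ (so areas are preserved, h·k = 1).
k = cos 30.8° / cos 57.8° = 0.8590/0.5329 = 1.612.

1.61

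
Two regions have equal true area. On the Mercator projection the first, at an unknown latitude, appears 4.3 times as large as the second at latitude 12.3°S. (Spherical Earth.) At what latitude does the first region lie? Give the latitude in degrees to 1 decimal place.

61.9°

On Mercator, (apparent₁)/(apparent₂) = sec²φ₁ / sec²φ₂ when true areas are equal.
cos²φ₂ / cos²φ₁ = 4.3  ⇒  cos φ₁ = cos 12.3° / √4.3 = 0.9770/2.074 = 0.4712.
φ₁ = arccos(0.4712) ≈ 61.9°.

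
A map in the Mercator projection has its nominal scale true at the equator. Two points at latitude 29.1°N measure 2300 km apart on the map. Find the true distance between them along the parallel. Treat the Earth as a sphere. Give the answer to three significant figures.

2010 km

For Mercator, h = k = sec φ (a conformal cylindrical projection has a single point scale, 1/cos φ).
Along the parallel at 29.1°, map distances are exaggerated by k = sec 29.1° = 1.144.
True distance = 2300 / 1.144 = 2300 × cos 29.1° ≈ 2010 km.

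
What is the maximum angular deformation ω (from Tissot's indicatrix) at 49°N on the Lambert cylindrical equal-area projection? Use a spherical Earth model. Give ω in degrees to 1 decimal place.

The Lambert cylindrical equal-area projection is the cylindrical equal-area projection with its standard parallel at the equator (φ₀ = 0). A cylindrical equal-area projection with standard parallel φ₀ has meridian scale h = cos φ / cos φ₀ and parallel scale k = cos φ₀ / cos φ (so areas are preserved, h·k = 1).
At 49°: h = 0.6561, k = 1.524; principal scales a = 1.524, b = 0.6561.
sin(ω/2) = (a − b)/(a + b) = 0.8682/2.180 = 0.3982, so ω = 2 arcsin(0.3982) ≈ 46.9°.

46.9°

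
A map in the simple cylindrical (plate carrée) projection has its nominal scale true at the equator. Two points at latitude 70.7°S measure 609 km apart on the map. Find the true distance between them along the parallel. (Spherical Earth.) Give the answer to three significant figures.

In the plate carrée (x = Rλ, y = Rφ), meridians are true-scale (h = 1) and parallels are stretched by k = sec φ.
Along the parallel at 70.7°, map distances are exaggerated by k = sec 70.7° = 3.026.
True distance = 609 / 3.026 = 609 × cos 70.7° ≈ 201 km.

201 km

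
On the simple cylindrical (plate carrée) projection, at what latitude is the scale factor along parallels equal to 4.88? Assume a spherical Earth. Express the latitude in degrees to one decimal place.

78.2°

Plate carrée: h = 1, k = sec φ along parallels.
sec φ = 4.88  ⇒  cos φ = 0.2049  ⇒  φ ≈ 78.2°.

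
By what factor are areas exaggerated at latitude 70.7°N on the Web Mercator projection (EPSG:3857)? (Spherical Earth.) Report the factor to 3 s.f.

The Mercator projection is conformal; its linear scale factor is the same in every direction and equals sec φ = 1/cos φ.
Areal scale = k² = sec²φ = 1/cos²(70.7°) = 1/0.3305² = 9.154.

9.15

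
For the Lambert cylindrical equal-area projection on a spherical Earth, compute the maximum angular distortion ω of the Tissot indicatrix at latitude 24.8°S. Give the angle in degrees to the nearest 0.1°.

11.1°

The Lambert cylindrical equal-area projection is the cylindrical equal-area projection with its standard parallel at the equator (φ₀ = 0). A cylindrical equal-area projection with standard parallel φ₀ has meridian scale h = cos φ / cos φ₀ and parallel scale k = cos φ₀ / cos φ (so areas are preserved, h·k = 1).
At 24.8°: h = 0.9078, k = 1.102; principal scales a = 1.102, b = 0.9078.
sin(ω/2) = (a − b)/(a + b) = 0.1938/2.009 = 0.09646, so ω = 2 arcsin(0.09646) ≈ 11.1°.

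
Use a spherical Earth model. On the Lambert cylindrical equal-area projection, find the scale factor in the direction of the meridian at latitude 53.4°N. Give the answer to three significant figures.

0.596

The Lambert cylindrical equal-area projection is the cylindrical equal-area projection with its standard parallel at the equator (φ₀ = 0). For cylindrical equal-area with standard parallel φ₀, h = cos φ / cos φ₀ and k = cos φ₀ / cos φ, so h·k = 1.
h = cos 53.4° / cos 0° = 0.5962/1.000 = 0.5962.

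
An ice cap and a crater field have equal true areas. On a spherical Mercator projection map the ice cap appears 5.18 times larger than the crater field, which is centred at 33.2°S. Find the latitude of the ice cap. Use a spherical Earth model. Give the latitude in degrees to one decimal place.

For equal true areas on Mercator, apparent areas scale as sec²φ, so the ratio is cos²φ₂ / cos²φ₁.
cos²φ₂ / cos²φ₁ = 5.18  ⇒  cos φ₁ = cos 33.2° / √5.18 = 0.8368/2.276 = 0.3677.
φ₁ = arccos(0.3677) ≈ 68.4°.

68.4°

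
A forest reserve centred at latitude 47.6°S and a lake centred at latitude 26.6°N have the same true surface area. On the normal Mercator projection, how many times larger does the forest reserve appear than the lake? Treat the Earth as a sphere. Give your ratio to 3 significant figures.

On Mercator, area is exaggerated by sec²φ = 1/cos²φ.
At 47.6°: sec²(47.6°) = 1/0.6743² = 2.199.
At 26.6°: sec²(26.6°) = 1/0.8942² = 1.251.
Ratio = 2.199/1.251 = cos²(26.6°)/cos²(47.6°) ≈ 1.76.

1.76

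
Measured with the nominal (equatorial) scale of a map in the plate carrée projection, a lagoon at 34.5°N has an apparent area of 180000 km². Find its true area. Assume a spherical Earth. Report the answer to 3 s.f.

148000 km²

For the equirectangular projection with φ₀ = 0 (plate carrée), h = 1 along meridians and k = sec φ along parallels.
Areal scale = h·k = 1 × sec φ; at 34.5°, h = 1.000, k = 1.213, so h·k = 1.213.
True area = apparent / (areal scale) = 180000 / 1.213 ≈ 148000 km².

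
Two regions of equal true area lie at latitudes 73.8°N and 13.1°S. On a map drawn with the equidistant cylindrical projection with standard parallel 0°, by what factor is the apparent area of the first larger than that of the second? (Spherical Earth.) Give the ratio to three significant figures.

Plate carrée maps x = Rλ, y = Rφ. The meridian scale is h = 1 and the parallel scale is k = 1/cos φ = sec φ.
Areal scale at 73.8°: h·k = 1.000 × 3.584 = 3.584.
Areal scale at 13.1°: h·k = 1.000 × 1.027 = 1.027.
Ratio = 3.584/1.027 ≈ 3.49.

3.49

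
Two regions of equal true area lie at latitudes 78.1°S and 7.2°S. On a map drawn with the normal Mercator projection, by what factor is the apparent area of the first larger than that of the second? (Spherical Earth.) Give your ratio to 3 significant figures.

23.1

Mercator is conformal with k = sec φ, so areal scale = k² = sec²φ.
At 78.1°: sec²(78.1°) = 1/0.2062² = 23.52.
At 7.2°: sec²(7.2°) = 1/0.9921² = 1.016.
Ratio = 23.52/1.016 = cos²(7.2°)/cos²(78.1°) ≈ 23.1.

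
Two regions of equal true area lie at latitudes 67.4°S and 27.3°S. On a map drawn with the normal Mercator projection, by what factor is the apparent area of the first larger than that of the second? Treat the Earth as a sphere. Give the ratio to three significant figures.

Mercator is conformal with k = sec φ, so areal scale = k² = sec²φ.
At 67.4°: sec²(67.4°) = 1/0.3843² = 6.771.
At 27.3°: sec²(27.3°) = 1/0.8886² = 1.266.
Ratio = 6.771/1.266 = cos²(27.3°)/cos²(67.4°) ≈ 5.35.

5.35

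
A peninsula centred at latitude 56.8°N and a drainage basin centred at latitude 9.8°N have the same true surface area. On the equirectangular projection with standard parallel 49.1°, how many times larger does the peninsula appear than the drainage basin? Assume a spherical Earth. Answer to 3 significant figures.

In the equirectangular projection with standard parallel φ₀ = 49.1° (x = Rλ cos φ₀, y = Rφ), meridians are true-scale (h = 1) and the parallel scale is k = cos φ₀ / cos φ.
Areal scale at 56.8°: h·k = 1.000 × 1.196 = 1.196.
Areal scale at 9.8°: h·k = 1.000 × 0.6644 = 0.6644.
Ratio = 1.196/0.6644 ≈ 1.80.

1.80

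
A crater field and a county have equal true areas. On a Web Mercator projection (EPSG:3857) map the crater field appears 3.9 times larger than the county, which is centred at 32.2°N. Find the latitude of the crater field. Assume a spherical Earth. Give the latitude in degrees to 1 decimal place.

64.6°

Mercator areal scale is sec²φ, so apparent-area ratio = sec²φ₁ / sec²φ₂ = cos²φ₂ / cos²φ₁.
cos²φ₂ / cos²φ₁ = 3.9  ⇒  cos φ₁ = cos 32.2° / √3.9 = 0.8462/1.975 = 0.4285.
φ₁ = arccos(0.4285) ≈ 64.6°.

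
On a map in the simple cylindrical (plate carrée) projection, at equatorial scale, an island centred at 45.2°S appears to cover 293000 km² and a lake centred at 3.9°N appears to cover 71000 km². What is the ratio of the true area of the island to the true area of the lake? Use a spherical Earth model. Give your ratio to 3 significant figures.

On the plate carrée, areal scale = h·k = 1 × sec φ, so true area = apparent × cos φ.
True area of island: 293000 × cos(45.2°) = 293000 × 0.7046 = 206500 km².
True area of lake: 71000 × cos(3.9°) = 71000 × 0.9977 = 70840 km².
Ratio = 206500 / 70840 ≈ 2.91.

2.91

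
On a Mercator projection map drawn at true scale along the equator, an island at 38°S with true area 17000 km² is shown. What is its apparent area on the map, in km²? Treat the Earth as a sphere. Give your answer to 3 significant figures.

The Mercator projection is conformal; its linear scale factor is the same in every direction and equals sec φ = 1/cos φ.
Areal scale = k² = sec²φ = 1/cos²(38°) = 1/0.7880² = 1.610.
Apparent area = 17000 × 1.610 ≈ 27400 km².

27400 km²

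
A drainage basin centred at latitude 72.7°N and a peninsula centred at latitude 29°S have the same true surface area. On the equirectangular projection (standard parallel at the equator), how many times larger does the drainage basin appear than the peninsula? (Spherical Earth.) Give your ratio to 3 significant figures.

2.94

For the equirectangular projection with φ₀ = 0 (plate carrée), h = 1 along meridians and k = sec φ along parallels.
Areal scale at 72.7°: h·k = 1.000 × 3.363 = 3.363.
Areal scale at 29°: h·k = 1.000 × 1.143 = 1.143.
Ratio = 3.363/1.143 ≈ 2.94.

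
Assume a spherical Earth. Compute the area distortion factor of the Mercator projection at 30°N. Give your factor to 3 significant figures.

1.33

Mercator is conformal, so the point scale is isotropic: h = k = sec φ = 1/cos φ.
Areal scale = k² = sec²φ = 1/cos²(30°) = 1/0.8660² = 1.333.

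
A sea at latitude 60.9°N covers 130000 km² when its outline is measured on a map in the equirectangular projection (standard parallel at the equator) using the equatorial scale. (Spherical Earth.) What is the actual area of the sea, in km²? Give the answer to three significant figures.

63200 km²

Plate carrée maps x = Rλ, y = Rφ. The meridian scale is h = 1 and the parallel scale is k = 1/cos φ = sec φ.
Areal scale = h·k = 1 × sec φ; at 60.9°, h = 1.000, k = 2.056, so h·k = 2.056.
True area = apparent / (areal scale) = 130000 / 2.056 ≈ 63200 km².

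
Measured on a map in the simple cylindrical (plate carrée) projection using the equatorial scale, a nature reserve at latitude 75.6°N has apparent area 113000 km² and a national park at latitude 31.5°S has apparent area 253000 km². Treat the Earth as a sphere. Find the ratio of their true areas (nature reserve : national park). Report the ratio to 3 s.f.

On the plate carrée, areal scale = h·k = 1 × sec φ, so true area = apparent × cos φ.
True area of nature reserve: 113000 × cos(75.6°) = 113000 × 0.2487 = 28100 km².
True area of national park: 253000 × cos(31.5°) = 253000 × 0.8526 = 215700 km².
Ratio = 28100 / 215700 ≈ 0.130.

0.130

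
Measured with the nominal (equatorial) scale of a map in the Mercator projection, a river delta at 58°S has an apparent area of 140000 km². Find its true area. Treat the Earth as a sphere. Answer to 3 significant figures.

The Mercator projection is conformal; its linear scale factor is the same in every direction and equals sec φ = 1/cos φ.
Areal scale = k² = sec²φ = 1/cos²(58°) = 1/0.5299² = 3.561.
True area = apparent / (areal scale) = 140000 / 3.561 ≈ 39300 km².

39300 km²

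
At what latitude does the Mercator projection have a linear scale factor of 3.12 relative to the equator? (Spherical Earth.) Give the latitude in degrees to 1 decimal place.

71.3°

Mercator scale is k = sec φ = 1/cos φ.
1/cos φ = 3.12  ⇒  cos φ = 0.3205  ⇒  φ = arccos(0.3205) ≈ 71.3°.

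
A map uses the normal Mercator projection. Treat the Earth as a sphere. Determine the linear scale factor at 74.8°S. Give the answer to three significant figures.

3.81

Mercator is conformal, so the point scale is isotropic: h = k = sec φ = 1/cos φ.
k = 1/cos 74.8° = 1/0.2622 = 3.814.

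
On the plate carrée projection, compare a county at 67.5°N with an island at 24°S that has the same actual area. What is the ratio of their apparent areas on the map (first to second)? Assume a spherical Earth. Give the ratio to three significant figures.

Plate carrée maps x = Rλ, y = Rφ. The meridian scale is h = 1 and the parallel scale is k = 1/cos φ = sec φ.
Areal scale at 67.5°: h·k = 1.000 × 2.613 = 2.613.
Areal scale at 24°: h·k = 1.000 × 1.095 = 1.095.
Ratio = 2.613/1.095 ≈ 2.39.

2.39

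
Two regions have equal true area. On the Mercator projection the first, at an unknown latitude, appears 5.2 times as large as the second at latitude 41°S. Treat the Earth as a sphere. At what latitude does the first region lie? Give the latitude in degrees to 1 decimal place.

70.7°

On Mercator, (apparent₁)/(apparent₂) = sec²φ₁ / sec²φ₂ when true areas are equal.
cos²φ₂ / cos²φ₁ = 5.2  ⇒  cos φ₁ = cos 41° / √5.2 = 0.7547/2.280 = 0.3310.
φ₁ = arccos(0.3310) ≈ 70.7°.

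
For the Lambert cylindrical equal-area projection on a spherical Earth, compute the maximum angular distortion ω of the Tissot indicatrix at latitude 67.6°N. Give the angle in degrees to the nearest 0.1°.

The Lambert cylindrical equal-area projection is the cylindrical equal-area projection with its standard parallel at the equator (φ₀ = 0). Cylindrical equal-area (φ₀ = 0°): h = cos φ / cos 0° along meridians, k = cos 0° / cos φ along parallels; h·k = 1.
At 67.6°: h = 0.3811, k = 2.624; principal scales a = 2.624, b = 0.3811.
sin(ω/2) = (a − b)/(a + b) = 2.243/3.005 = 0.7464, so ω = 2 arcsin(0.7464) ≈ 96.6°.

96.6°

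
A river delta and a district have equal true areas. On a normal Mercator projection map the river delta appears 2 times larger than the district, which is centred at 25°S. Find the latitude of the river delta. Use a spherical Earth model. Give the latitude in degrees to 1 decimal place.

50.1°

On Mercator, (apparent₁)/(apparent₂) = sec²φ₁ / sec²φ₂ when true areas are equal.
cos²φ₂ / cos²φ₁ = 2  ⇒  cos φ₁ = cos 25° / √2 = 0.9063/1.414 = 0.6409.
φ₁ = arccos(0.6409) ≈ 50.1°.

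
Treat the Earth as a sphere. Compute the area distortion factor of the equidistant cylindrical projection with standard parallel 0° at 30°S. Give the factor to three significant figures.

1.15

For the equirectangular projection with φ₀ = 0 (plate carrée), h = 1 along meridians and k = sec φ along parallels.
Areal scale = h·k = 1 × sec φ; at 30°, h = 1.000, k = 1.155, so h·k = 1.155.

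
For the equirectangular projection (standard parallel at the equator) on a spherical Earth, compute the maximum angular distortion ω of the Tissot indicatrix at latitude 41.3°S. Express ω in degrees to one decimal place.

In the plate carrée (x = Rλ, y = Rφ), meridians are true-scale (h = 1) and parallels are stretched by k = sec φ.
At 41.3°: h = 1.000, k = 1.331; principal scales a = 1.331, b = 1.000.
sin(ω/2) = (a − b)/(a + b) = 0.3311/2.331 = 0.1420, so ω = 2 arcsin(0.1420) ≈ 16.3°.

16.3°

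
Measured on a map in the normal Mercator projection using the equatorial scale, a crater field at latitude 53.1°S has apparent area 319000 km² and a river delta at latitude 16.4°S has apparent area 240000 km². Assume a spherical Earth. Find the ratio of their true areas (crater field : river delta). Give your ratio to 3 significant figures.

0.521

On Mercator the areal scale is sec²φ, so true area = apparent × cos²φ.
True area of crater field: 319000 × cos²(53.1°) = 319000 × 0.3605 = 115000 km².
True area of river delta: 240000 × cos²(16.4°) = 240000 × 0.9203 = 220900 km².
Ratio = 115000 / 220900 ≈ 0.521.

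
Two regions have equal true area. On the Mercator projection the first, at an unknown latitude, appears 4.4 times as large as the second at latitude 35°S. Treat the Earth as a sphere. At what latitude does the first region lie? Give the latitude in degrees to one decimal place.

67.0°

Mercator areal scale is sec²φ, so apparent-area ratio = sec²φ₁ / sec²φ₂ = cos²φ₂ / cos²φ₁.
cos²φ₂ / cos²φ₁ = 4.4  ⇒  cos φ₁ = cos 35° / √4.4 = 0.8192/2.098 = 0.3905.
φ₁ = arccos(0.3905) ≈ 67.0°.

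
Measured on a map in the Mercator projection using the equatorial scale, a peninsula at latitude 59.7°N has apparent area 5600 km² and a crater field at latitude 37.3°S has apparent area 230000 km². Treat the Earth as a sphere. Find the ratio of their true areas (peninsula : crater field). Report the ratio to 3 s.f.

On Mercator the areal scale is sec²φ, so true area = apparent × cos²φ.
True area of peninsula: 5600 × cos²(59.7°) = 5600 × 0.2545 = 1425 km².
True area of crater field: 230000 × cos²(37.3°) = 230000 × 0.6328 = 145500 km².
Ratio = 1425 / 145500 ≈ 0.00979.

0.00979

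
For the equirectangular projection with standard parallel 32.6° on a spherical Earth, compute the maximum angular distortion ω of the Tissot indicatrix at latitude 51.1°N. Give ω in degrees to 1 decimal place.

In the equirectangular projection with standard parallel φ₀ = 32.6° (x = Rλ cos φ₀, y = Rφ), meridians are true-scale (h = 1) and the parallel scale is k = cos φ₀ / cos φ.
At 51.1°: h = 1.000, k = 1.342; principal scales a = 1.342, b = 1.000.
sin(ω/2) = (a − b)/(a + b) = 0.3416/2.342 = 0.1459, so ω = 2 arcsin(0.1459) ≈ 16.8°.

16.8°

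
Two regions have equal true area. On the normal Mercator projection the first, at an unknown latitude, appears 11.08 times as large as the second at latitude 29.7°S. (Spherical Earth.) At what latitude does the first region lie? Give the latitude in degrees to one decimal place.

For equal true areas on Mercator, apparent areas scale as sec²φ, so the ratio is cos²φ₂ / cos²φ₁.
cos²φ₂ / cos²φ₁ = 11.08  ⇒  cos φ₁ = cos 29.7° / √11.08 = 0.8686/3.329 = 0.2610.
φ₁ = arccos(0.2610) ≈ 74.9°.

74.9°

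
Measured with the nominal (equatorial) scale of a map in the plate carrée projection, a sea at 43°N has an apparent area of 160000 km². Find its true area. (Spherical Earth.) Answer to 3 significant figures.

Plate carrée maps x = Rλ, y = Rφ. The meridian scale is h = 1 and the parallel scale is k = 1/cos φ = sec φ.
Areal scale = h·k = 1 × sec φ; at 43°, h = 1.000, k = 1.367, so h·k = 1.367.
True area = apparent / (areal scale) = 160000 / 1.367 ≈ 117000 km².

117000 km²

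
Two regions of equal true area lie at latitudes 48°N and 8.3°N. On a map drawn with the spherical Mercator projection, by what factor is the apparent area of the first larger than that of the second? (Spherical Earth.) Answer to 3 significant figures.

Mercator is conformal with k = sec φ, so areal scale = k² = sec²φ.
At 48°: sec²(48°) = 1/0.6691² = 2.233.
At 8.3°: sec²(8.3°) = 1/0.9895² = 1.021.
Ratio = 2.233/1.021 = cos²(8.3°)/cos²(48°) ≈ 2.19.

2.19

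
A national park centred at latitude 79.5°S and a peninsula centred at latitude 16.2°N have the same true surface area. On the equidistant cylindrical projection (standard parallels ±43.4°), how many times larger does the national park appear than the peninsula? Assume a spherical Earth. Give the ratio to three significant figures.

5.27

In the equirectangular projection with standard parallel φ₀ = 43.4° (x = Rλ cos φ₀, y = Rφ), meridians are true-scale (h = 1) and the parallel scale is k = cos φ₀ / cos φ.
Areal scale at 79.5°: h·k = 1.000 × 3.987 = 3.987.
Areal scale at 16.2°: h·k = 1.000 × 0.7566 = 0.7566.
Ratio = 3.987/0.7566 ≈ 5.27.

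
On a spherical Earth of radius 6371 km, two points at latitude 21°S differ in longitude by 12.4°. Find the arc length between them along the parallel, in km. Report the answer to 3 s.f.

1290 km

Arc length along a parallel = R cos φ · Δλ (with Δλ in radians).
= 6371 × cos 21° × (12.4° × π/180) = 6371 × 0.9336 × 0.2164 ≈ 1290 km.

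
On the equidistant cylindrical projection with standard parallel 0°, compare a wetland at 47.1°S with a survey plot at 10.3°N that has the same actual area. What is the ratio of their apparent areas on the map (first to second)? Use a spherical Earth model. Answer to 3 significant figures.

Plate carrée maps x = Rλ, y = Rφ. The meridian scale is h = 1 and the parallel scale is k = 1/cos φ = sec φ.
Areal scale at 47.1°: h·k = 1.000 × 1.469 = 1.469.
Areal scale at 10.3°: h·k = 1.000 × 1.016 = 1.016.
Ratio = 1.469/1.016 ≈ 1.45.

1.45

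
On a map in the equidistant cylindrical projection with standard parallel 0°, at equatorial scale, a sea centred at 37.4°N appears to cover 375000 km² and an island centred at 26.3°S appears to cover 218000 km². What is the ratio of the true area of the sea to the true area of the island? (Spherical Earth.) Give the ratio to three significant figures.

1.52

On the plate carrée, areal scale = h·k = 1 × sec φ, so true area = apparent × cos φ.
True area of sea: 375000 × cos(37.4°) = 375000 × 0.7944 = 297900 km².
True area of island: 218000 × cos(26.3°) = 218000 × 0.8965 = 195400 km².
Ratio = 297900 / 195400 ≈ 1.52.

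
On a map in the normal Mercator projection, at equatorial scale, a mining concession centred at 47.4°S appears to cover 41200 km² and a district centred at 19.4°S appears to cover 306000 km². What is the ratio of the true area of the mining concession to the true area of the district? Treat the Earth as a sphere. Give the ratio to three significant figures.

Since Mercator area scale is 1/cos²φ, the true area equals the apparent area multiplied by cos²φ.
True area of mining concession: 41200 × cos²(47.4°) = 41200 × 0.4582 = 18880 km².
True area of district: 306000 × cos²(19.4°) = 306000 × 0.8897 = 272200 km².
Ratio = 18880 / 272200 ≈ 0.0693.

0.0693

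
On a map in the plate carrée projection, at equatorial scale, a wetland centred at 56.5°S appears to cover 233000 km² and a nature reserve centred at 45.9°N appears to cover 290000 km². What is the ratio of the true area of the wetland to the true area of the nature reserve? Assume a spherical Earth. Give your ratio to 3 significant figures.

On the plate carrée, areal scale = h·k = 1 × sec φ, so true area = apparent × cos φ.
True area of wetland: 233000 × cos(56.5°) = 233000 × 0.5519 = 128600 km².
True area of nature reserve: 290000 × cos(45.9°) = 290000 × 0.6959 = 201800 km².
Ratio = 128600 / 201800 ≈ 0.637.

0.637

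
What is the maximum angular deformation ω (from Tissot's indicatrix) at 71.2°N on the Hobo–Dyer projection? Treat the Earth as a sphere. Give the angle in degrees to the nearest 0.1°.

91.6°

Hobo–Dyer is a cylindrical equal-area projection with standard parallels at ±37.5°. For cylindrical equal-area with standard parallel φ₀, h = cos φ / cos φ₀ and k = cos φ₀ / cos φ, so h·k = 1.
At 71.2°: h = 0.4062, k = 2.462; principal scales a = 2.462, b = 0.4062.
sin(ω/2) = (a − b)/(a + b) = 2.056/2.868 = 0.7167, so ω = 2 arcsin(0.7167) ≈ 91.6°.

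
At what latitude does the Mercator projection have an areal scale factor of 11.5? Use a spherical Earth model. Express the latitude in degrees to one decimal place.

Mercator areal scale is sec²φ.
sec²φ = 11.5  ⇒  cos²φ = 0.08696  ⇒  cos φ = 0.2949.
φ = arccos(0.2949) ≈ 72.8°.

72.8°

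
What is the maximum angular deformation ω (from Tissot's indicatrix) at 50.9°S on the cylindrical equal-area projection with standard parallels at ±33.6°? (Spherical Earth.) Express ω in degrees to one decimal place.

For cylindrical equal-area with standard parallel φ₀, h = cos φ / cos φ₀ and k = cos φ₀ / cos φ, so h·k = 1.
At 50.9°: h = 0.7572, k = 1.321; principal scales a = 1.321, b = 0.7572.
sin(ω/2) = (a − b)/(a + b) = 0.5635/2.078 = 0.2712, so ω = 2 arcsin(0.2712) ≈ 31.5°.

31.5°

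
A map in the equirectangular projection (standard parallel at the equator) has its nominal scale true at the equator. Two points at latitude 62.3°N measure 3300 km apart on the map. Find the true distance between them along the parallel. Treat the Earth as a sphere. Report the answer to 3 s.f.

For the equirectangular projection with φ₀ = 0 (plate carrée), h = 1 along meridians and k = sec φ along parallels.
Along the parallel at 62.3°, map distances are exaggerated by k = sec 62.3° = 2.151.
True distance = 3300 / 2.151 = 3300 × cos 62.3° ≈ 1530 km.

1530 km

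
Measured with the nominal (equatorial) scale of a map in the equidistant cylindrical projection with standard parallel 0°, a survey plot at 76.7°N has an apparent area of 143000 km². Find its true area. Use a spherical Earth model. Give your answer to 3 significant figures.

Plate carrée maps x = Rλ, y = Rφ. The meridian scale is h = 1 and the parallel scale is k = 1/cos φ = sec φ.
Areal scale = h·k = 1 × sec φ; at 76.7°, h = 1.000, k = 4.347, so h·k = 4.347.
True area = apparent / (areal scale) = 143000 / 4.347 ≈ 32900 km².

32900 km²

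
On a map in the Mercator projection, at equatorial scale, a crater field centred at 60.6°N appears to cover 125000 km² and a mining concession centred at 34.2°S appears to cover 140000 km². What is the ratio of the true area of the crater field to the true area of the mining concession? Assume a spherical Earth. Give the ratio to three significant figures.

0.315

On Mercator the areal scale is sec²φ, so true area = apparent × cos²φ.
True area of crater field: 125000 × cos²(60.6°) = 125000 × 0.2410 = 30120 km².
True area of mining concession: 140000 × cos²(34.2°) = 140000 × 0.6841 = 95770 km².
Ratio = 30120 / 95770 ≈ 0.315.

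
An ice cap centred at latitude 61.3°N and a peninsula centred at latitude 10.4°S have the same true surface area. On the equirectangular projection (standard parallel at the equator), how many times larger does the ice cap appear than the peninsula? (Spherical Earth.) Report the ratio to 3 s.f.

2.05

For the equirectangular projection with φ₀ = 0 (plate carrée), h = 1 along meridians and k = sec φ along parallels.
Areal scale at 61.3°: h·k = 1.000 × 2.082 = 2.082.
Areal scale at 10.4°: h·k = 1.000 × 1.017 = 1.017.
Ratio = 2.082/1.017 ≈ 2.05.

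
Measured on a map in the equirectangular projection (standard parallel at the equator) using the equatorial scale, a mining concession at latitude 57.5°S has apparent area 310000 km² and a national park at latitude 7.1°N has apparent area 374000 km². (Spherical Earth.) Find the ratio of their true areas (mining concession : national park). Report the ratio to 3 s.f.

0.449

On the plate carrée, areal scale = h·k = 1 × sec φ, so true area = apparent × cos φ.
True area of mining concession: 310000 × cos(57.5°) = 310000 × 0.5373 = 166600 km².
True area of national park: 374000 × cos(7.1°) = 374000 × 0.9923 = 371100 km².
Ratio = 166600 / 371100 ≈ 0.449.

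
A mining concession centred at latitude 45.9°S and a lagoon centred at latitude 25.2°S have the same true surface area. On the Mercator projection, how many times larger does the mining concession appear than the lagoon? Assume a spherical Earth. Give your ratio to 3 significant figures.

1.69

Mercator areal scale is sec²φ.
At 45.9°: sec²(45.9°) = 1/0.6959² = 2.065.
At 25.2°: sec²(25.2°) = 1/0.9048² = 1.221.
Ratio = 2.065/1.221 = cos²(25.2°)/cos²(45.9°) ≈ 1.69.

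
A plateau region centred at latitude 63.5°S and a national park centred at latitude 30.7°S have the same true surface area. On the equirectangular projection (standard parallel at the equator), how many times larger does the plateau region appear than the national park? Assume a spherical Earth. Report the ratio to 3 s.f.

1.93

Plate carrée maps x = Rλ, y = Rφ. The meridian scale is h = 1 and the parallel scale is k = 1/cos φ = sec φ.
Areal scale at 63.5°: h·k = 1.000 × 2.241 = 2.241.
Areal scale at 30.7°: h·k = 1.000 × 1.163 = 1.163.
Ratio = 2.241/1.163 ≈ 1.93.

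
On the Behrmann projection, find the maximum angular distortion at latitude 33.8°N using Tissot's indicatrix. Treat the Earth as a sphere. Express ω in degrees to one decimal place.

4.7°

The Behrmann projection is cylindrical equal-area with φ₀ = 30°. Cylindrical equal-area (φ₀ = 30°): h = cos φ / cos 30° along meridians, k = cos 30° / cos φ along parallels; h·k = 1.
At 33.8°: h = 0.9595, k = 1.042; principal scales a = 1.042, b = 0.9595.
sin(ω/2) = (a − b)/(a + b) = 0.08263/2.002 = 0.04128, so ω = 2 arcsin(0.04128) ≈ 4.7°.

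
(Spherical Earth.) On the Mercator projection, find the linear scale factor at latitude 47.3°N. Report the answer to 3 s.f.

For Mercator, h = k = sec φ (a conformal cylindrical projection has a single point scale, 1/cos φ).
k = 1/cos 47.3° = 1/0.6782 = 1.475.

1.47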